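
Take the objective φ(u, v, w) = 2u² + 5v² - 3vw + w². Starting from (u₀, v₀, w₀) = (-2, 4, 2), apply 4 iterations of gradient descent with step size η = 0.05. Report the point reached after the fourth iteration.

(-0.8192, 0.937525, 2.4025125)

∇φ = (4u, 10v - 3w, -3v + 2w)
(u₁, v₁, w₁) = (-2, 4, 2) − 0.05·(-8, 34, -8) = (-1.6, 2.3, 2.4)
(u₂, v₂, w₂) = (-1.6, 2.3, 2.4) − 0.05·(-6.4, 15.8, -2.1) = (-1.28, 1.51, 2.505)
(u₃, v₃, w₃) = (-1.28, 1.51, 2.505) − 0.05·(-5.12, 7.585, 0.48) = (-1.024, 1.13075, 2.481)
(u₄, v₄, w₄) = (-1.024, 1.13075, 2.481) − 0.05·(-4.096, 3.8645, 1.56975) = (-0.8192, 0.937525, 2.4025125)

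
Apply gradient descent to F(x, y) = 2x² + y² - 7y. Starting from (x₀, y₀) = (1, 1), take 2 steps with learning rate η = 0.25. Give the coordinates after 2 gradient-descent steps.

∇F = (4x, 2y - 7)
Step 1: at (1, 1), ∇F = (4, -5) → (1, 1) − 0.25·(4, -5) = (0, 2.25)
Step 2: at (0, 2.25), ∇F = (0, -2.5) → (0, 2.25) − 0.25·(0, -2.5) = (0, 2.875)

(0, 2.875)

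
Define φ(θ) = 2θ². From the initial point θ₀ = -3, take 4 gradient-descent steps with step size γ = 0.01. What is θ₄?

φ′(θ) = 4θ
θ₁ = -3 − 0.01·(-12) = -2.88
θ₂ = -2.88 − 0.01·(-11.52) = -2.7648
θ₃ = -2.7648 − 0.01·(-11.0592) = -2.654208
θ₄ = -2.654208 − 0.01·(-10.616832) = -2.54803968

-2.54803968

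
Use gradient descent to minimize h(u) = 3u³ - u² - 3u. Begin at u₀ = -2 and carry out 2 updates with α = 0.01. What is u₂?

-2.892921

h′(u) = 9u² - 2u - 3
Step 1: h′(-2) = 37; u₁ = -2 − 0.01·37 = -2.37
Step 2: h′(-2.37) = 52.2921; u₂ = -2.37 − 0.01·52.2921 = -2.892921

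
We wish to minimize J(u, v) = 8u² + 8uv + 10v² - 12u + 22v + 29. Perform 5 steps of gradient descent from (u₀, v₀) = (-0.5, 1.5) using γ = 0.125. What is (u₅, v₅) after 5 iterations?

∇J = (16u + 8v - 12, 8u + 20v + 22)
(u₁, v₁) = (-0.5, 1.5) − 0.125·(-8, 48) = (0.5, -4.5)
(u₂, v₂) = (0.5, -4.5) − 0.125·(-40, -64) = (5.5, 3.5)
(u₃, v₃) = (5.5, 3.5) − 0.125·(104, 136) = (-7.5, -13.5)
(u₄, v₄) = (-7.5, -13.5) − 0.125·(-240, -308) = (22.5, 25)
(u₅, v₅) = (22.5, 25) − 0.125·(548, 702) = (-46, -62.75)

(-46, -62.75)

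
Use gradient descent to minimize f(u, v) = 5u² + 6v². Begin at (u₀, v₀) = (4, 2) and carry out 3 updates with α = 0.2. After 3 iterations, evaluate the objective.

260.708864

∇f = (10u, 12v)
Step 1: at (4, 2), ∇f = (40, 24) → (4, 2) − 0.2·(40, 24) = (-4, -2.8)
Step 2: at (-4, -2.8), ∇f = (-40, -33.6) → (-4, -2.8) − 0.2·(-40, -33.6) = (4, 3.92)
Step 3: at (4, 3.92), ∇f = (40, 47.04) → (4, 3.92) − 0.2·(40, 47.04) = (-4, -5.488)
f(-4, -5.488) = 260.708864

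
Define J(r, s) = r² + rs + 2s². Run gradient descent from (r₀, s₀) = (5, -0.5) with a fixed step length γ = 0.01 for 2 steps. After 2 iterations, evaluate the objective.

21.095176315

∇J = (2r + s, r + 4s)
(r₁, s₁) = (5, -0.5) − 0.01·(9.5, 3) = (4.905, -0.53)
(r₂, s₂) = (4.905, -0.53) − 0.01·(9.28, 2.785) = (4.8122, -0.55785)
J(4.8122, -0.55785) = 21.095176315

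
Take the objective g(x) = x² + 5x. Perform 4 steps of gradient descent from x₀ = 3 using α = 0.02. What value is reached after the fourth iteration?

2.17140608

g′(x) = 2x + 5
Step 1: g′(3) = 11; x₁ = 3 − 0.02·11 = 2.78
Step 2: g′(2.78) = 10.56; x₂ = 2.78 − 0.02·10.56 = 2.5688
Step 3: g′(2.5688) = 10.1376; x₃ = 2.5688 − 0.02·10.1376 = 2.366048
Step 4: g′(2.366048) = 9.732096; x₄ = 2.366048 − 0.02·9.732096 = 2.17140608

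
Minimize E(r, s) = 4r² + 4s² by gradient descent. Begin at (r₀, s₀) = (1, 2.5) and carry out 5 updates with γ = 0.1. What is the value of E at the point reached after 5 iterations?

∇E = (8r, 8s)
Step 1: at (1, 2.5), ∇E = (8, 20) → (1, 2.5) − 0.1·(8, 20) = (0.2, 0.5)
Step 2: at (0.2, 0.5), ∇E = (1.6, 4) → (0.2, 0.5) − 0.1·(1.6, 4) = (0.04, 0.1)
Step 3: at (0.04, 0.1), ∇E = (0.32, 0.8) → (0.04, 0.1) − 0.1·(0.32, 0.8) = (0.008, 0.02)
Step 4: at (0.008, 0.02), ∇E = (0.064, 0.16) → (0.008, 0.02) − 0.1·(0.064, 0.16) = (0.0016, 0.004)
Step 5: at (0.0016, 0.004), ∇E = (0.0128, 0.032) → (0.0016, 0.004) − 0.1·(0.0128, 0.032) = (0.00032, 0.0008)
E(0.00032, 0.0008) = 0.0000029696

0.0000029696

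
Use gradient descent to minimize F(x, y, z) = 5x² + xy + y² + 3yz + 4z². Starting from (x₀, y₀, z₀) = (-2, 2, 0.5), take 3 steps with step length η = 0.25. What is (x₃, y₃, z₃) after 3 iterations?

∇F = (10x + y, x + 2y + 3z, 3y + 8z)
Step 1: at (-2, 2, 0.5), ∇F = (-18, 3.5, 10) → (-2, 2, 0.5) − 0.25·(-18, 3.5, 10) = (2.5, 1.125, -2)
Step 2: at (2.5, 1.125, -2), ∇F = (26.125, -1.25, -12.625) → (2.5, 1.125, -2) − 0.25·(26.125, -1.25, -12.625) = (-4.03125, 1.4375, 1.15625)
Step 3: at (-4.03125, 1.4375, 1.15625), ∇F = (-38.875, 2.3125, 13.5625) → (-4.03125, 1.4375, 1.15625) − 0.25·(-38.875, 2.3125, 13.5625) = (5.6875, 0.859375, -2.234375)

(5.6875, 0.859375, -2.234375)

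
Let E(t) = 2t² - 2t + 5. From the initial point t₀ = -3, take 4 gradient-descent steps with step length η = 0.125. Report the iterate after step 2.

-0.375

E′(t) = 4t - 2
t₁ = -3 − 0.125·(-14) = -1.25
t₂ = -1.25 − 0.125·(-7) = -0.375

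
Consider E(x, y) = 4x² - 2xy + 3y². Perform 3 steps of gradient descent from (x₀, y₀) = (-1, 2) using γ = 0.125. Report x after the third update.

0.046875

∇E = (8x - 2y, -2x + 6y)
(x₁, y₁) = (-1, 2) − 0.125·(-12, 14) = (0.5, 0.25)
(x₂, y₂) = (0.5, 0.25) − 0.125·(3.5, 0.5) = (0.0625, 0.1875)
(x₃, y₃) = (0.0625, 0.1875) − 0.125·(0.125, 1) = (0.046875, 0.0625)
x = 0.046875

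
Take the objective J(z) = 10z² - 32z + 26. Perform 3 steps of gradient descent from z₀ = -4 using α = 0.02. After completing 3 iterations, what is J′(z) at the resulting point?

J′(z) = 20z - 32
Step 1: J′(-4) = -112; z₁ = -4 − 0.02·(-112) = -1.76
Step 2: J′(-1.76) = -67.2; z₂ = -1.76 − 0.02·(-67.2) = -0.416
Step 3: J′(-0.416) = -40.32; z₃ = -0.416 − 0.02·(-40.32) = 0.3904
J′(z) at (0.3904) = -24.192

-24.192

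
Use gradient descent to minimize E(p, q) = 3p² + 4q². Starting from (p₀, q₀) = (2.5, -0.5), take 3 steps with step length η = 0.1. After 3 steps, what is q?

∇E = (6p, 8q)
Step 1: at (2.5, -0.5), ∇E = (15, -4) → (2.5, -0.5) − 0.1·(15, -4) = (1, -0.1)
Step 2: at (1, -0.1), ∇E = (6, -0.8) → (1, -0.1) − 0.1·(6, -0.8) = (0.4, -0.02)
Step 3: at (0.4, -0.02), ∇E = (2.4, -0.16) → (0.4, -0.02) − 0.1·(2.4, -0.16) = (0.16, -0.004)
q = -0.004

-0.004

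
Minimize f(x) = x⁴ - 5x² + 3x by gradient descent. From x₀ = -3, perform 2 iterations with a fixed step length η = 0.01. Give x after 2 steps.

f′(x) = 4x³ - 10x + 3
Step 1: f′(-3) = -75; x₁ = -3 − 0.01·(-75) = -2.25
Step 2: f′(-2.25) = -20.0625; x₂ = -2.25 − 0.01·(-20.0625) = -2.049375

-2.049375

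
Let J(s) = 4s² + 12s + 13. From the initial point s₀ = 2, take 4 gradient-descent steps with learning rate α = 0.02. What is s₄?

J′(s) = 8s + 12
Step 1: J′(2) = 28; s₁ = 2 − 0.02·28 = 1.44
Step 2: J′(1.44) = 23.52; s₂ = 1.44 − 0.02·23.52 = 0.9696
Step 3: J′(0.9696) = 19.7568; s₃ = 0.9696 − 0.02·19.7568 = 0.574464
Step 4: J′(0.574464) = 16.595712; s₄ = 0.574464 − 0.02·16.595712 = 0.24254976

0.24254976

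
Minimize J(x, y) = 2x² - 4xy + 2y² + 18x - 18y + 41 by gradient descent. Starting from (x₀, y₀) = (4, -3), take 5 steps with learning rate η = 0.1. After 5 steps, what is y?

∇J = (4x - 4y + 18, -4x + 4y - 18)
(x₁, y₁) = (4, -3) − 0.1·(46, -46) = (-0.6, 1.6)
(x₂, y₂) = (-0.6, 1.6) − 0.1·(9.2, -9.2) = (-1.52, 2.52)
(x₃, y₃) = (-1.52, 2.52) − 0.1·(1.84, -1.84) = (-1.704, 2.704)
(x₄, y₄) = (-1.704, 2.704) − 0.1·(0.368, -0.368) = (-1.7408, 2.7408)
(x₅, y₅) = (-1.7408, 2.7408) − 0.1·(0.0736, -0.0736) = (-1.74816, 2.74816)
y = 2.74816

2.74816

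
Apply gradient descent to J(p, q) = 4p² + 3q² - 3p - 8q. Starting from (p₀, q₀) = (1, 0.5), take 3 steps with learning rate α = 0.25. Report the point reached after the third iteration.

∇J = (8p - 3, 6q - 8)
(p₁, q₁) = (1, 0.5) − 0.25·(5, -5) = (-0.25, 1.75)
(p₂, q₂) = (-0.25, 1.75) − 0.25·(-5, 2.5) = (1, 1.125)
(p₃, q₃) = (1, 1.125) − 0.25·(5, -1.25) = (-0.25, 1.4375)

(-0.25, 1.4375)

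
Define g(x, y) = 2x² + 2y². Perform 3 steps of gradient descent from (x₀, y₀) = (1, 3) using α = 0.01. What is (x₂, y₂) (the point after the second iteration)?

(0.9216, 2.7648)

∇g = (4x, 4y)
Step 1: at (1, 3), ∇g = (4, 12) → (1, 3) − 0.01·(4, 12) = (0.96, 2.88)
Step 2: at (0.96, 2.88), ∇g = (3.84, 11.52) → (0.96, 2.88) − 0.01·(3.84, 11.52) = (0.9216, 2.7648)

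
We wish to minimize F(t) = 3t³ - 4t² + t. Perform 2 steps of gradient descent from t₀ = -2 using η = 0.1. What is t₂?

-61.201

F′(t) = 9t² - 8t + 1
t₁ = -2 − 0.1·53 = -7.3
t₂ = -7.3 − 0.1·539.01 = -61.201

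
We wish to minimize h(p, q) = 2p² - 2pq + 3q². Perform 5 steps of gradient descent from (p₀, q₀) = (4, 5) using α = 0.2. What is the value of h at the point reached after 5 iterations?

∇h = (4p - 2q, -2p + 6q)
(p₁, q₁) = (4, 5) − 0.2·(6, 22) = (2.8, 0.6)
(p₂, q₂) = (2.8, 0.6) − 0.2·(10, -2) = (0.8, 1)
(p₃, q₃) = (0.8, 1) − 0.2·(1.2, 4.4) = (0.56, 0.12)
(p₄, q₄) = (0.56, 0.12) − 0.2·(2, -0.4) = (0.16, 0.2)
(p₅, q₅) = (0.16, 0.2) − 0.2·(0.24, 0.88) = (0.112, 0.024)
h(0.112, 0.024) = 0.02144

0.02144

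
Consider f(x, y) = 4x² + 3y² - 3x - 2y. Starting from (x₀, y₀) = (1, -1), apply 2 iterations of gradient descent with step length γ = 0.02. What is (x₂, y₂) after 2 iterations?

∇f = (8x - 3, 6y - 2)
Step 1: at (1, -1), ∇f = (5, -8) → (1, -1) − 0.02·(5, -8) = (0.9, -0.84)
Step 2: at (0.9, -0.84), ∇f = (4.2, -7.04) → (0.9, -0.84) − 0.02·(4.2, -7.04) = (0.816, -0.6992)

(0.816, -0.6992)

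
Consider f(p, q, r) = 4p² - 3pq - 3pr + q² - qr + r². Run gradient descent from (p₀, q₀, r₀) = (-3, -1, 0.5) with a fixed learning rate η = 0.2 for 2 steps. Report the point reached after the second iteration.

∇f = (8p - 3q - 3r, -3p + 2q - r, -3p - q + 2r)
(p₁, q₁, r₁) = (-3, -1, 0.5) − 0.2·(-22.5, 6.5, 11) = (1.5, -2.3, -1.7)
(p₂, q₂, r₂) = (1.5, -2.3, -1.7) − 0.2·(24, -7.4, -5.6) = (-3.3, -0.82, -0.58)

(-3.3, -0.82, -0.58)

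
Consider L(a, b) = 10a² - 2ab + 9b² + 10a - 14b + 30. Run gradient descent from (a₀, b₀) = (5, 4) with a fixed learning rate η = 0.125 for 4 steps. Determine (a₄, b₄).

(22.30859375, -3.78125)

∇L = (20a - 2b + 10, -2a + 18b - 14)
(a₁, b₁) = (5, 4) − 0.125·(102, 48) = (-7.75, -2)
(a₂, b₂) = (-7.75, -2) − 0.125·(-141, -34.5) = (9.875, 2.3125)
(a₃, b₃) = (9.875, 2.3125) − 0.125·(202.875, 7.875) = (-15.484375, 1.328125)
(a₄, b₄) = (-15.484375, 1.328125) − 0.125·(-302.34375, 40.875) = (22.30859375, -3.78125)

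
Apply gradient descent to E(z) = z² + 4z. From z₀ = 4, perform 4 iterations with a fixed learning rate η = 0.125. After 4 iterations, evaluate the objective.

E′(z) = 2z + 4
z₁ = 4 − 0.125·12 = 2.5
z₂ = 2.5 − 0.125·9 = 1.375
z₃ = 1.375 − 0.125·6.75 = 0.53125
z₄ = 0.53125 − 0.125·5.0625 = -0.1015625
E(-0.1015625) = -0.39593505859375

-0.39593505859375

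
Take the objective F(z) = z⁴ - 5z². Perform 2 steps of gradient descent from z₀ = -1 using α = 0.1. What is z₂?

-1.5616

F′(z) = 4z³ - 10z
Step 1: F′(-1) = 6; z₁ = -1 − 0.1·6 = -1.6
Step 2: F′(-1.6) = -0.384; z₂ = -1.6 − 0.1·(-0.384) = -1.5616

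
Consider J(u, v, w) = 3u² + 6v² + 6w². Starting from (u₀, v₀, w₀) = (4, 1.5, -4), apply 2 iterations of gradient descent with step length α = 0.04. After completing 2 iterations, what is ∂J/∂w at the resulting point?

∇J = (6u, 12v, 12w)
Step 1: at (4, 1.5, -4), ∇J = (24, 18, -48) → (4, 1.5, -4) − 0.04·(24, 18, -48) = (3.04, 0.78, -2.08)
Step 2: at (3.04, 0.78, -2.08), ∇J = (18.24, 9.36, -24.96) → (3.04, 0.78, -2.08) − 0.04·(18.24, 9.36, -24.96) = (2.3104, 0.4056, -1.0816)
∂J/∂w at (2.3104, 0.4056, -1.0816) = -12.9792

-12.9792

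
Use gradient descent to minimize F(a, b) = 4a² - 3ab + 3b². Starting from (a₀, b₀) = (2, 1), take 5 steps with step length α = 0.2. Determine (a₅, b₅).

(-0.98688, 0.71296)

∇F = (8a - 3b, -3a + 6b)
(a₁, b₁) = (2, 1) − 0.2·(13, 0) = (-0.6, 1)
(a₂, b₂) = (-0.6, 1) − 0.2·(-7.8, 7.8) = (0.96, -0.56)
(a₃, b₃) = (0.96, -0.56) − 0.2·(9.36, -6.24) = (-0.912, 0.688)
(a₄, b₄) = (-0.912, 0.688) − 0.2·(-9.36, 6.864) = (0.96, -0.6848)
(a₅, b₅) = (0.96, -0.6848) − 0.2·(9.7344, -6.9888) = (-0.98688, 0.71296)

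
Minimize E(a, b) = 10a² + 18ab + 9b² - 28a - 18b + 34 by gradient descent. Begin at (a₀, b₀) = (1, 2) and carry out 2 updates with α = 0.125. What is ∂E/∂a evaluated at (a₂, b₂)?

427.5

∇E = (20a + 18b - 28, 18a + 18b - 18)
(a₁, b₁) = (1, 2) − 0.125·(28, 36) = (-2.5, -2.5)
(a₂, b₂) = (-2.5, -2.5) − 0.125·(-123, -108) = (12.875, 11)
∂E/∂a at (12.875, 11) = 427.5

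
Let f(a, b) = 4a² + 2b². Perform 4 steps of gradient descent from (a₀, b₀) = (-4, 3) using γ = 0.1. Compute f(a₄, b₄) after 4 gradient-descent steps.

0.30249472

∇f = (8a, 4b)
(a₁, b₁) = (-4, 3) − 0.1·(-32, 12) = (-0.8, 1.8)
(a₂, b₂) = (-0.8, 1.8) − 0.1·(-6.4, 7.2) = (-0.16, 1.08)
(a₃, b₃) = (-0.16, 1.08) − 0.1·(-1.28, 4.32) = (-0.032, 0.648)
(a₄, b₄) = (-0.032, 0.648) − 0.1·(-0.256, 2.592) = (-0.0064, 0.3888)
f(-0.0064, 0.3888) = 0.30249472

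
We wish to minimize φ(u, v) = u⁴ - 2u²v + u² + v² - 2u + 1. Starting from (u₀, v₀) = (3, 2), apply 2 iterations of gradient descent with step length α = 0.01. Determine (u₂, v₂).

(1.89794688, 2.187088)

∇φ = (4u³ - 4uv + 2u - 2, -2u² + 2v)
(u₁, v₁) = (3, 2) − 0.01·(88, -14) = (2.12, 2.14)
(u₂, v₂) = (2.12, 2.14) − 0.01·(22.205312, -4.7088) = (1.89794688, 2.187088)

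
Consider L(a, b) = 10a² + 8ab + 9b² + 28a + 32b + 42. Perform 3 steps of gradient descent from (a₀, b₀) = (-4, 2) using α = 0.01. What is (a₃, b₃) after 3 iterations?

(-3.04384, 1.024976)

∇L = (20a + 8b + 28, 8a + 18b + 32)
Step 1: at (-4, 2), ∇L = (-36, 36) → (-4, 2) − 0.01·(-36, 36) = (-3.64, 1.64)
Step 2: at (-3.64, 1.64), ∇L = (-31.68, 32.4) → (-3.64, 1.64) − 0.01·(-31.68, 32.4) = (-3.3232, 1.316)
Step 3: at (-3.3232, 1.316), ∇L = (-27.936, 29.1024) → (-3.3232, 1.316) − 0.01·(-27.936, 29.1024) = (-3.04384, 1.024976)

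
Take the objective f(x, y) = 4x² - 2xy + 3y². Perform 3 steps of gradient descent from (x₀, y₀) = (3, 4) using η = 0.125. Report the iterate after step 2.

∇f = (8x - 2y, -2x + 6y)
(x₁, y₁) = (3, 4) − 0.125·(16, 18) = (1, 1.75)
(x₂, y₂) = (1, 1.75) − 0.125·(4.5, 8.5) = (0.4375, 0.6875)

(0.4375, 0.6875)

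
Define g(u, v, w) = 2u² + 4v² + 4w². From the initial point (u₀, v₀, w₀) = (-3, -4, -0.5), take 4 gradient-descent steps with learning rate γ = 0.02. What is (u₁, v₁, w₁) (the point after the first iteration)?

(-2.76, -3.36, -0.42)

∇g = (4u, 8v, 8w)
(u₁, v₁, w₁) = (-3, -4, -0.5) − 0.02·(-12, -32, -4) = (-2.76, -3.36, -0.42)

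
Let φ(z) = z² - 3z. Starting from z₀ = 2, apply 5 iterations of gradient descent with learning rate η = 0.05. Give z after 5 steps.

1.795245

φ′(z) = 2z - 3
Step 1: φ′(2) = 1; z₁ = 2 − 0.05·1 = 1.95
Step 2: φ′(1.95) = 0.9; z₂ = 1.95 − 0.05·0.9 = 1.905
Step 3: φ′(1.905) = 0.81; z₃ = 1.905 − 0.05·0.81 = 1.8645
Step 4: φ′(1.8645) = 0.729; z₄ = 1.8645 − 0.05·0.729 = 1.82805
Step 5: φ′(1.82805) = 0.6561; z₅ = 1.82805 − 0.05·0.6561 = 1.795245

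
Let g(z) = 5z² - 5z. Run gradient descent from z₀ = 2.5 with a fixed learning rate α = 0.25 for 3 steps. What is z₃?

-6.25

g′(z) = 10z - 5
Step 1: g′(2.5) = 20; z₁ = 2.5 − 0.25·20 = -2.5
Step 2: g′(-2.5) = -30; z₂ = -2.5 − 0.25·(-30) = 5
Step 3: g′(5) = 45; z₃ = 5 − 0.25·45 = -6.25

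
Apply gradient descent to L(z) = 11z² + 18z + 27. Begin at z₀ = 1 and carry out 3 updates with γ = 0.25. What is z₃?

-166.5

L′(z) = 22z + 18
Step 1: L′(1) = 40; z₁ = 1 − 0.25·40 = -9
Step 2: L′(-9) = -180; z₂ = -9 − 0.25·(-180) = 36
Step 3: L′(36) = 810; z₃ = 36 − 0.25·810 = -166.5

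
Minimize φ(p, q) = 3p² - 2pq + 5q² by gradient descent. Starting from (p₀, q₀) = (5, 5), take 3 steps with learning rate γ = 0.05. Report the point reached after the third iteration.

∇φ = (6p - 2q, -2p + 10q)
(p₁, q₁) = (5, 5) − 0.05·(20, 40) = (4, 3)
(p₂, q₂) = (4, 3) − 0.05·(18, 22) = (3.1, 1.9)
(p₃, q₃) = (3.1, 1.9) − 0.05·(14.8, 12.8) = (2.36, 1.26)

(2.36, 1.26)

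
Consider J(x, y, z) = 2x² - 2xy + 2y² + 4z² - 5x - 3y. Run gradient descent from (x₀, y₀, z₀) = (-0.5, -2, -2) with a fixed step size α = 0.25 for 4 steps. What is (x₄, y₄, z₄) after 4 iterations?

∇J = (4x - 2y - 5, -2x + 4y - 3, 8z)
Step 1: at (-0.5, -2, -2), ∇J = (-3, -10, -16) → (-0.5, -2, -2) − 0.25·(-3, -10, -16) = (0.25, 0.5, 2)
Step 2: at (0.25, 0.5, 2), ∇J = (-5, -1.5, 16) → (0.25, 0.5, 2) − 0.25·(-5, -1.5, 16) = (1.5, 0.875, -2)
Step 3: at (1.5, 0.875, -2), ∇J = (-0.75, -2.5, -16) → (1.5, 0.875, -2) − 0.25·(-0.75, -2.5, -16) = (1.6875, 1.5, 2)
Step 4: at (1.6875, 1.5, 2), ∇J = (-1.25, -0.375, 16) → (1.6875, 1.5, 2) − 0.25·(-1.25, -0.375, 16) = (2, 1.59375, -2)

(2, 1.59375, -2)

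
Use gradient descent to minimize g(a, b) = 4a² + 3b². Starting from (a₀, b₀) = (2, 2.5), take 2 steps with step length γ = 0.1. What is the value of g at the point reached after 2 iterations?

∇g = (8a, 6b)
Step 1: at (2, 2.5), ∇g = (16, 15) → (2, 2.5) − 0.1·(16, 15) = (0.4, 1)
Step 2: at (0.4, 1), ∇g = (3.2, 6) → (0.4, 1) − 0.1·(3.2, 6) = (0.08, 0.4)
g(0.08, 0.4) = 0.5056

0.5056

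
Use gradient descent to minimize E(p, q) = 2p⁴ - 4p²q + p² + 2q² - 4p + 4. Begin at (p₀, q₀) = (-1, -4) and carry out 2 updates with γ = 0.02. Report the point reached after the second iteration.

(0.04936192, -3.311488)

∇E = (8p³ - 8pq + 2p - 4, -4p² + 4q)
(p₁, q₁) = (-1, -4) − 0.02·(-46, -20) = (-0.08, -3.6)
(p₂, q₂) = (-0.08, -3.6) − 0.02·(-6.468096, -14.4256) = (0.04936192, -3.311488)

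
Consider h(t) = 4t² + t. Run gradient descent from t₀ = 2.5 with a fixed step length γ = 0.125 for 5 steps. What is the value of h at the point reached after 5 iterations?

h′(t) = 8t + 1
t₁ = 2.5 − 0.125·21 = -0.125
t₂ = -0.125 − 0.125·0 = -0.125
t₃ = -0.125 − 0.125·0 = -0.125
t₄ = -0.125 − 0.125·0 = -0.125
t₅ = -0.125 − 0.125·0 = -0.125
h(-0.125) = -0.0625

-0.0625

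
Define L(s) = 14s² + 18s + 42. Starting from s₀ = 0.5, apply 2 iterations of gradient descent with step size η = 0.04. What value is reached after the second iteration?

-0.6264

L′(s) = 28s + 18
Step 1: L′(0.5) = 32; s₁ = 0.5 − 0.04·32 = -0.78
Step 2: L′(-0.78) = -3.84; s₂ = -0.78 − 0.04·(-3.84) = -0.6264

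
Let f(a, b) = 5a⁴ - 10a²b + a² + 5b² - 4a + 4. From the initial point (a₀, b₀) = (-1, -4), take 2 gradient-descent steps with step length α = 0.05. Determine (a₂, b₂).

∇f = (20a³ - 20ab + 2a - 4, -10a² + 10b)
(a₁, b₁) = (-1, -4) − 0.05·(-106, -50) = (4.3, -1.5)
(a₂, b₂) = (4.3, -1.5) − 0.05·(1723.74, -199.9) = (-81.887, 8.495)

(-81.887, 8.495)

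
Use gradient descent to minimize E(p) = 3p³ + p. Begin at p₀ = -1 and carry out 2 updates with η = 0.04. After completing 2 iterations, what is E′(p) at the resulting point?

42.43239424

E′(p) = 9p² + 1
p₁ = -1 − 0.04·10 = -1.4
p₂ = -1.4 − 0.04·18.64 = -2.1456
E′(p) at (-2.1456) = 42.43239424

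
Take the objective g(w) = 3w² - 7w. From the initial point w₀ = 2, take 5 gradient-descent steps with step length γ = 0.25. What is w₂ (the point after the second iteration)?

g′(w) = 6w - 7
w₁ = 2 − 0.25·5 = 0.75
w₂ = 0.75 − 0.25·(-2.5) = 1.375

1.375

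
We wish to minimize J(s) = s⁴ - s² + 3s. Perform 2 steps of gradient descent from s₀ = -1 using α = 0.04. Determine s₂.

J′(s) = 4s³ - 2s + 3
Step 1: J′(-1) = 1; s₁ = -1 − 0.04·1 = -1.04
Step 2: J′(-1.04) = 0.580544; s₂ = -1.04 − 0.04·0.580544 = -1.06322176

-1.06322176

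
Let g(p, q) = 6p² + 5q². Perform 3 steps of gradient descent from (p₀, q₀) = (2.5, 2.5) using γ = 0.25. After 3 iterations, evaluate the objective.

∇g = (12p, 10q)
(p₁, q₁) = (2.5, 2.5) − 0.25·(30, 25) = (-5, -3.75)
(p₂, q₂) = (-5, -3.75) − 0.25·(-60, -37.5) = (10, 5.625)
(p₃, q₃) = (10, 5.625) − 0.25·(120, 56.25) = (-20, -8.4375)
g(-20, -8.4375) = 2755.95703125

2755.95703125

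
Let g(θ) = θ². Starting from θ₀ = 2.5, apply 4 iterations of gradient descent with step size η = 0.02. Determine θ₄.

g′(θ) = 2θ
θ₁ = 2.5 − 0.02·5 = 2.4
θ₂ = 2.4 − 0.02·4.8 = 2.304
θ₃ = 2.304 − 0.02·4.608 = 2.21184
θ₄ = 2.21184 − 0.02·4.42368 = 2.1233664

2.1233664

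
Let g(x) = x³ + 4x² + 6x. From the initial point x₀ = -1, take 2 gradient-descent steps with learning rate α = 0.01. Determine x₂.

-1.019803

g′(x) = 3x² + 8x + 6
x₁ = -1 − 0.01·1 = -1.01
x₂ = -1.01 − 0.01·0.9803 = -1.019803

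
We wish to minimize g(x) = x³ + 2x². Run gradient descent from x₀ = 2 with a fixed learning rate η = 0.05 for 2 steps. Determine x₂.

g′(x) = 3x² + 4x
Step 1: g′(2) = 20; x₁ = 2 − 0.05·20 = 1
Step 2: g′(1) = 7; x₂ = 1 − 0.05·7 = 0.65

0.65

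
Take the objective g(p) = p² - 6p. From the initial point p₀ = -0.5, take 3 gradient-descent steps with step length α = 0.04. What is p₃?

g′(p) = 2p - 6
p₁ = -0.5 − 0.04·(-7) = -0.22
p₂ = -0.22 − 0.04·(-6.44) = 0.0376
p₃ = 0.0376 − 0.04·(-5.9248) = 0.274592

0.274592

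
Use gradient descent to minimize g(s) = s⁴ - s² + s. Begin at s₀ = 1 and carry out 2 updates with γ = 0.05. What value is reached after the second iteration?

g′(s) = 4s³ - 2s + 1
Step 1: g′(1) = 3; s₁ = 1 − 0.05·3 = 0.85
Step 2: g′(0.85) = 1.7565; s₂ = 0.85 − 0.05·1.7565 = 0.762175

0.762175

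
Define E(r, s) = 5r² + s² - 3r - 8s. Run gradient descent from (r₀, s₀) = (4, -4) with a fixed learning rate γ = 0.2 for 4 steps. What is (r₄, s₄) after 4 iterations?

(4, 2.9632)

∇E = (10r - 3, 2s - 8)
(r₁, s₁) = (4, -4) − 0.2·(37, -16) = (-3.4, -0.8)
(r₂, s₂) = (-3.4, -0.8) − 0.2·(-37, -9.6) = (4, 1.12)
(r₃, s₃) = (4, 1.12) − 0.2·(37, -5.76) = (-3.4, 2.272)
(r₄, s₄) = (-3.4, 2.272) − 0.2·(-37, -3.456) = (4, 2.9632)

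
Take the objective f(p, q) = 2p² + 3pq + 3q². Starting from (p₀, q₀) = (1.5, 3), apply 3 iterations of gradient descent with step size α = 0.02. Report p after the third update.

∇f = (4p + 3q, 3p + 6q)
(p₁, q₁) = (1.5, 3) − 0.02·(15, 22.5) = (1.2, 2.55)
(p₂, q₂) = (1.2, 2.55) − 0.02·(12.45, 18.9) = (0.951, 2.172)
(p₃, q₃) = (0.951, 2.172) − 0.02·(10.32, 15.885) = (0.7446, 1.8543)
p = 0.7446

0.7446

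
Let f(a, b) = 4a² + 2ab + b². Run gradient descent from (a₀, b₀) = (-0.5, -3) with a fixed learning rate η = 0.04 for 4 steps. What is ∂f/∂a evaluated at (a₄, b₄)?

-1.1774208

∇f = (8a + 2b, 2a + 2b)
Step 1: at (-0.5, -3), ∇f = (-10, -7) → (-0.5, -3) − 0.04·(-10, -7) = (-0.1, -2.72)
Step 2: at (-0.1, -2.72), ∇f = (-6.24, -5.64) → (-0.1, -2.72) − 0.04·(-6.24, -5.64) = (0.1496, -2.4944)
Step 3: at (0.1496, -2.4944), ∇f = (-3.792, -4.6896) → (0.1496, -2.4944) − 0.04·(-3.792, -4.6896) = (0.30128, -2.306816)
Step 4: at (0.30128, -2.306816), ∇f = (-2.203392, -4.011072) → (0.30128, -2.306816) − 0.04·(-2.203392, -4.011072) = (0.38941568, -2.14637312)
∂f/∂a at (0.38941568, -2.14637312) = -1.1774208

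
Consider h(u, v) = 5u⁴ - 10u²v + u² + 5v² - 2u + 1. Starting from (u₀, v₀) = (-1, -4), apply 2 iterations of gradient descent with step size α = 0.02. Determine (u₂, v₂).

(-0.7230848, -2.16672)

∇h = (20u³ - 20uv + 2u - 2, -10u² + 10v)
Step 1: at (-1, -4), ∇h = (-104, -50) → (-1, -4) − 0.02·(-104, -50) = (1.08, -3)
Step 2: at (1.08, -3), ∇h = (90.15424, -41.664) → (1.08, -3) − 0.02·(90.15424, -41.664) = (-0.7230848, -2.16672)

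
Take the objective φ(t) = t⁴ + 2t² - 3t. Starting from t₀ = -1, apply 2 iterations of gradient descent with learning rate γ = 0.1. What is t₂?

0.3596

φ′(t) = 4t³ + 4t - 3
Step 1: φ′(-1) = -11; t₁ = -1 − 0.1·(-11) = 0.1
Step 2: φ′(0.1) = -2.596; t₂ = 0.1 − 0.1·(-2.596) = 0.3596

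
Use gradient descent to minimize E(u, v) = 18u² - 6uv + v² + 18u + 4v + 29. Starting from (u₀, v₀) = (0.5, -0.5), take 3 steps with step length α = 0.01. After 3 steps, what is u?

∇E = (36u - 6v + 18, -6u + 2v + 4)
Step 1: at (0.5, -0.5), ∇E = (39, 0) → (0.5, -0.5) − 0.01·(39, 0) = (0.11, -0.5)
Step 2: at (0.11, -0.5), ∇E = (24.96, 2.34) → (0.11, -0.5) − 0.01·(24.96, 2.34) = (-0.1396, -0.5234)
Step 3: at (-0.1396, -0.5234), ∇E = (16.1148, 3.7908) → (-0.1396, -0.5234) − 0.01·(16.1148, 3.7908) = (-0.300748, -0.561308)
u = -0.300748

-0.300748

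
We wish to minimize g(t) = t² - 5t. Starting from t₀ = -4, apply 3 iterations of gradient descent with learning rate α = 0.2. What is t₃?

g′(t) = 2t - 5
Step 1: g′(-4) = -13; t₁ = -4 − 0.2·(-13) = -1.4
Step 2: g′(-1.4) = -7.8; t₂ = -1.4 − 0.2·(-7.8) = 0.16
Step 3: g′(0.16) = -4.68; t₃ = 0.16 − 0.2·(-4.68) = 1.096

1.096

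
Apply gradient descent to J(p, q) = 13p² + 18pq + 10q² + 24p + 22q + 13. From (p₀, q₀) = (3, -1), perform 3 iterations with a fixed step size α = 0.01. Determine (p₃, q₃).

∇J = (26p + 18q + 24, 18p + 20q + 22)
(p₁, q₁) = (3, -1) − 0.01·(84, 56) = (2.16, -1.56)
(p₂, q₂) = (2.16, -1.56) − 0.01·(52.08, 29.68) = (1.6392, -1.8568)
(p₃, q₃) = (1.6392, -1.8568) − 0.01·(33.1968, 14.3696) = (1.307232, -2.000496)

(1.307232, -2.000496)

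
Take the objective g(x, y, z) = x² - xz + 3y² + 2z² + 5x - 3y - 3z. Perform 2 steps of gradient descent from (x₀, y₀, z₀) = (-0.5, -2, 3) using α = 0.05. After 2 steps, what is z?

2.1425

∇g = (2x - z + 5, 6y - 3, -x + 4z - 3)
Step 1: at (-0.5, -2, 3), ∇g = (1, -15, 9.5) → (-0.5, -2, 3) − 0.05·(1, -15, 9.5) = (-0.55, -1.25, 2.525)
Step 2: at (-0.55, -1.25, 2.525), ∇g = (1.375, -10.5, 7.65) → (-0.55, -1.25, 2.525) − 0.05·(1.375, -10.5, 7.65) = (-0.61875, -0.725, 2.1425)
z = 2.1425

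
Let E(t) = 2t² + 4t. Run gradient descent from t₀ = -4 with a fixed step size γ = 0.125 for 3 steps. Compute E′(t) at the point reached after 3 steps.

E′(t) = 4t + 4
Step 1: E′(-4) = -12; t₁ = -4 − 0.125·(-12) = -2.5
Step 2: E′(-2.5) = -6; t₂ = -2.5 − 0.125·(-6) = -1.75
Step 3: E′(-1.75) = -3; t₃ = -1.75 − 0.125·(-3) = -1.375
E′(t) at (-1.375) = -1.5

-1.5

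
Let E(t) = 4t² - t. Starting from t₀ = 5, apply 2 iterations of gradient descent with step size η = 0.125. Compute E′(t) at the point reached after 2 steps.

0

E′(t) = 8t - 1
Step 1: E′(5) = 39; t₁ = 5 − 0.125·39 = 0.125
Step 2: E′(0.125) = 0; t₂ = 0.125 − 0.125·0 = 0.125
E′(t) at (0.125) = 0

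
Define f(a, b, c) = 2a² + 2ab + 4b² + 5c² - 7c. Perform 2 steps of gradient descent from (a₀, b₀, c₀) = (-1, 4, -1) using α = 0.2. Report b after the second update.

1.92

∇f = (4a + 2b, 2a + 8b, 10c - 7)
Step 1: at (-1, 4, -1), ∇f = (4, 30, -17) → (-1, 4, -1) − 0.2·(4, 30, -17) = (-1.8, -2, 2.4)
Step 2: at (-1.8, -2, 2.4), ∇f = (-11.2, -19.6, 17) → (-1.8, -2, 2.4) − 0.2·(-11.2, -19.6, 17) = (0.44, 1.92, -1)
b = 1.92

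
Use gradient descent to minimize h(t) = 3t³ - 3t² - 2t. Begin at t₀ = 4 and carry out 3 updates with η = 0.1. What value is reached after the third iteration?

-4151.5003664

h′(t) = 9t² - 6t - 2
Step 1: h′(4) = 118; t₁ = 4 − 0.1·118 = -7.8
Step 2: h′(-7.8) = 592.36; t₂ = -7.8 − 0.1·592.36 = -67.036
Step 3: h′(-67.036) = 40844.643664; t₃ = -67.036 − 0.1·40844.643664 = -4151.5003664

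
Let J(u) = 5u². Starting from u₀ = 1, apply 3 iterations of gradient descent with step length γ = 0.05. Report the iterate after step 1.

0.5

J′(u) = 10u
Step 1: J′(1) = 10; u₁ = 1 − 0.05·10 = 0.5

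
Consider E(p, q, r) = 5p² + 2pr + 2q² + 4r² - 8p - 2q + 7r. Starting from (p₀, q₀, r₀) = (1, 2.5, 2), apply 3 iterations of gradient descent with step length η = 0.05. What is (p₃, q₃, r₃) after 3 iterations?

(0.7345, 1.524, -0.3995)

∇E = (10p + 2r - 8, 4q - 2, 2p + 8r + 7)
(p₁, q₁, r₁) = (1, 2.5, 2) − 0.05·(6, 8, 25) = (0.7, 2.1, 0.75)
(p₂, q₂, r₂) = (0.7, 2.1, 0.75) − 0.05·(0.5, 6.4, 14.4) = (0.675, 1.78, 0.03)
(p₃, q₃, r₃) = (0.675, 1.78, 0.03) − 0.05·(-1.19, 5.12, 8.59) = (0.7345, 1.524, -0.3995)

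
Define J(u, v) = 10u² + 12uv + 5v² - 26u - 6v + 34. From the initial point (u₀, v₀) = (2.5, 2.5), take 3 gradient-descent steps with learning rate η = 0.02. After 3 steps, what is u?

0.885472

∇J = (20u + 12v - 26, 12u + 10v - 6)
(u₁, v₁) = (2.5, 2.5) − 0.02·(54, 49) = (1.42, 1.52)
(u₂, v₂) = (1.42, 1.52) − 0.02·(20.64, 26.24) = (1.0072, 0.9952)
(u₃, v₃) = (1.0072, 0.9952) − 0.02·(6.0864, 16.0384) = (0.885472, 0.674432)
u = 0.885472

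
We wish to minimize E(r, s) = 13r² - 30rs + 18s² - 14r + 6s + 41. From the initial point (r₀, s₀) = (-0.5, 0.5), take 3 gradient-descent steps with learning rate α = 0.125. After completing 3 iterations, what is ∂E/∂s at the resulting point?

-12927.046875

∇E = (26r - 30s - 14, -30r + 36s + 6)
Step 1: at (-0.5, 0.5), ∇E = (-42, 39) → (-0.5, 0.5) − 0.125·(-42, 39) = (4.75, -4.375)
Step 2: at (4.75, -4.375), ∇E = (240.75, -294) → (4.75, -4.375) − 0.125·(240.75, -294) = (-25.34375, 32.375)
Step 3: at (-25.34375, 32.375), ∇E = (-1644.1875, 1931.8125) → (-25.34375, 32.375) − 0.125·(-1644.1875, 1931.8125) = (180.1796875, -209.1015625)
∂E/∂s at (180.1796875, -209.1015625) = -12927.046875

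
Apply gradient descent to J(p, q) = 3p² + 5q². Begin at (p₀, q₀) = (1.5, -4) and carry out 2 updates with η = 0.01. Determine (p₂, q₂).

∇J = (6p, 10q)
(p₁, q₁) = (1.5, -4) − 0.01·(9, -40) = (1.41, -3.6)
(p₂, q₂) = (1.41, -3.6) − 0.01·(8.46, -36) = (1.3254, -3.24)

(1.3254, -3.24)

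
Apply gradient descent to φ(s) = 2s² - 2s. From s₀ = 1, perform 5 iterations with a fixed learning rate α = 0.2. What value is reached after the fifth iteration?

0.50016

φ′(s) = 4s - 2
s₁ = 1 − 0.2·2 = 0.6
s₂ = 0.6 − 0.2·0.4 = 0.52
s₃ = 0.52 − 0.2·0.08 = 0.504
s₄ = 0.504 − 0.2·0.016 = 0.5008
s₅ = 0.5008 − 0.2·0.0032 = 0.50016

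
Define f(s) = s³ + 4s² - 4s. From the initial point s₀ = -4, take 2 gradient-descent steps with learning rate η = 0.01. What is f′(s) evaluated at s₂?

16.356338326272

f′(s) = 3s² + 8s - 4
Step 1: f′(-4) = 12; s₁ = -4 − 0.01·12 = -4.12
Step 2: f′(-4.12) = 13.9632; s₂ = -4.12 − 0.01·13.9632 = -4.259632
f′(s) at (-4.259632) = 16.356338326272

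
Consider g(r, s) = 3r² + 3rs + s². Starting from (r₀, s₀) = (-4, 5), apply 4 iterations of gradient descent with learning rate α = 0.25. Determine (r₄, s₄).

(-2.640625, 3.30078125)

∇g = (6r + 3s, 3r + 2s)
(r₁, s₁) = (-4, 5) − 0.25·(-9, -2) = (-1.75, 5.5)
(r₂, s₂) = (-1.75, 5.5) − 0.25·(6, 5.75) = (-3.25, 4.0625)
(r₃, s₃) = (-3.25, 4.0625) − 0.25·(-7.3125, -1.625) = (-1.421875, 4.46875)
(r₄, s₄) = (-1.421875, 4.46875) − 0.25·(4.875, 4.671875) = (-2.640625, 3.30078125)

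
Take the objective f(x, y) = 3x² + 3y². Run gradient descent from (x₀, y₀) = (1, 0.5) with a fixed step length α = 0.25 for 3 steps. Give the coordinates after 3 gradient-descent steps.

(-0.125, -0.0625)

∇f = (6x, 6y)
(x₁, y₁) = (1, 0.5) − 0.25·(6, 3) = (-0.5, -0.25)
(x₂, y₂) = (-0.5, -0.25) − 0.25·(-3, -1.5) = (0.25, 0.125)
(x₃, y₃) = (0.25, 0.125) − 0.25·(1.5, 0.75) = (-0.125, -0.0625)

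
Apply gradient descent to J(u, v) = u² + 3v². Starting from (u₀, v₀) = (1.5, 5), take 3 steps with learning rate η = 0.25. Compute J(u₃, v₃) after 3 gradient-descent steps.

∇J = (2u, 6v)
(u₁, v₁) = (1.5, 5) − 0.25·(3, 30) = (0.75, -2.5)
(u₂, v₂) = (0.75, -2.5) − 0.25·(1.5, -15) = (0.375, 1.25)
(u₃, v₃) = (0.375, 1.25) − 0.25·(0.75, 7.5) = (0.1875, -0.625)
J(0.1875, -0.625) = 1.20703125

1.20703125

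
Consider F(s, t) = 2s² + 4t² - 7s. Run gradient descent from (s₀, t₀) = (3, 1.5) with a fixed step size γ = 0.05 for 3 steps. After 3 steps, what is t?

∇F = (4s - 7, 8t)
Step 1: at (3, 1.5), ∇F = (5, 12) → (3, 1.5) − 0.05·(5, 12) = (2.75, 0.9)
Step 2: at (2.75, 0.9), ∇F = (4, 7.2) → (2.75, 0.9) − 0.05·(4, 7.2) = (2.55, 0.54)
Step 3: at (2.55, 0.54), ∇F = (3.2, 4.32) → (2.55, 0.54) − 0.05·(3.2, 4.32) = (2.39, 0.324)
t = 0.324

0.324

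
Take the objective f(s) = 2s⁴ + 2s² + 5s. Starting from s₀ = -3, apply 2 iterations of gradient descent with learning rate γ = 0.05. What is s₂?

-210.26735

f′(s) = 8s³ + 4s + 5
s₁ = -3 − 0.05·(-223) = 8.15
s₂ = 8.15 − 0.05·4368.347 = -210.26735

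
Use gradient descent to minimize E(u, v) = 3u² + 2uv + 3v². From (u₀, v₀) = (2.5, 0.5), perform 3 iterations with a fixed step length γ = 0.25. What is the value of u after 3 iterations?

∇E = (6u + 2v, 2u + 6v)
Step 1: at (2.5, 0.5), ∇E = (16, 8) → (2.5, 0.5) − 0.25·(16, 8) = (-1.5, -1.5)
Step 2: at (-1.5, -1.5), ∇E = (-12, -12) → (-1.5, -1.5) − 0.25·(-12, -12) = (1.5, 1.5)
Step 3: at (1.5, 1.5), ∇E = (12, 12) → (1.5, 1.5) − 0.25·(12, 12) = (-1.5, -1.5)
u = -1.5

-1.5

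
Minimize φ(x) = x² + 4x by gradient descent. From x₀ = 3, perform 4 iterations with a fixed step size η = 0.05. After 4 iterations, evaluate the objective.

φ′(x) = 2x + 4
Step 1: φ′(3) = 10; x₁ = 3 − 0.05·10 = 2.5
Step 2: φ′(2.5) = 9; x₂ = 2.5 − 0.05·9 = 2.05
Step 3: φ′(2.05) = 8.1; x₃ = 2.05 − 0.05·8.1 = 1.645
Step 4: φ′(1.645) = 7.29; x₄ = 1.645 − 0.05·7.29 = 1.2805
φ(1.2805) = 6.76168025

6.76168025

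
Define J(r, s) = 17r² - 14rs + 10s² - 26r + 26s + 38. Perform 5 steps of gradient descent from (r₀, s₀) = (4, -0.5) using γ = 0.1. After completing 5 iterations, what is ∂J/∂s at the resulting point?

∇J = (34r - 14s - 26, -14r + 20s + 26)
Step 1: at (4, -0.5), ∇J = (117, -40) → (4, -0.5) − 0.1·(117, -40) = (-7.7, 3.5)
Step 2: at (-7.7, 3.5), ∇J = (-336.8, 203.8) → (-7.7, 3.5) − 0.1·(-336.8, 203.8) = (25.98, -16.88)
Step 3: at (25.98, -16.88), ∇J = (1093.64, -675.32) → (25.98, -16.88) − 0.1·(1093.64, -675.32) = (-83.384, 50.652)
Step 4: at (-83.384, 50.652), ∇J = (-3570.184, 2206.416) → (-83.384, 50.652) − 0.1·(-3570.184, 2206.416) = (273.6344, -169.9896)
Step 5: at (273.6344, -169.9896), ∇J = (11657.424, -7204.6736) → (273.6344, -169.9896) − 0.1·(11657.424, -7204.6736) = (-892.108, 550.47776)
∂J/∂s at (-892.108, 550.47776) = 23525.0672

23525.0672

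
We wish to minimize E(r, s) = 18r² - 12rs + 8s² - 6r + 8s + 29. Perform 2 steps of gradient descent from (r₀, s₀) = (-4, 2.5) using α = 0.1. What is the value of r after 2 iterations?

∇E = (36r - 12s - 6, -12r + 16s + 8)
(r₁, s₁) = (-4, 2.5) − 0.1·(-180, 96) = (14, -7.1)
(r₂, s₂) = (14, -7.1) − 0.1·(583.2, -273.6) = (-44.32, 20.26)
r = -44.32

-44.32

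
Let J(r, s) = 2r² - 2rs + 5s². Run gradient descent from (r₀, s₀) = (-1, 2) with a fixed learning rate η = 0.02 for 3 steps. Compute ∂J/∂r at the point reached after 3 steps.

∇J = (4r - 2s, -2r + 10s)
(r₁, s₁) = (-1, 2) − 0.02·(-8, 22) = (-0.84, 1.56)
(r₂, s₂) = (-0.84, 1.56) − 0.02·(-6.48, 17.28) = (-0.7104, 1.2144)
(r₃, s₃) = (-0.7104, 1.2144) − 0.02·(-5.2704, 13.5648) = (-0.604992, 0.943104)
∂J/∂r at (-0.604992, 0.943104) = -4.306176

-4.306176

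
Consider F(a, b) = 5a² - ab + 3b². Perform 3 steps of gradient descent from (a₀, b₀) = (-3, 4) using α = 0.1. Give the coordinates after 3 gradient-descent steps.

(0.056, 0.237)

∇F = (10a - b, -a + 6b)
Step 1: at (-3, 4), ∇F = (-34, 27) → (-3, 4) − 0.1·(-34, 27) = (0.4, 1.3)
Step 2: at (0.4, 1.3), ∇F = (2.7, 7.4) → (0.4, 1.3) − 0.1·(2.7, 7.4) = (0.13, 0.56)
Step 3: at (0.13, 0.56), ∇F = (0.74, 3.23) → (0.13, 0.56) − 0.1·(0.74, 3.23) = (0.056, 0.237)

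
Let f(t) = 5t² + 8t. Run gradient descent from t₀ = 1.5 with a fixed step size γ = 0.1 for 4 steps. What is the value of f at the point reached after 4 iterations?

-3.2

f′(t) = 10t + 8
t₁ = 1.5 − 0.1·23 = -0.8
t₂ = -0.8 − 0.1·0 = -0.8
t₃ = -0.8 − 0.1·0 = -0.8
t₄ = -0.8 − 0.1·0 = -0.8
f(-0.8) = -3.2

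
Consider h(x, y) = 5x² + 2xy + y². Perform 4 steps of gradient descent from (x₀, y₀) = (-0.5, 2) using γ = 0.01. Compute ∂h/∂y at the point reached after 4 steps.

∇h = (10x + 2y, 2x + 2y)
Step 1: at (-0.5, 2), ∇h = (-1, 3) → (-0.5, 2) − 0.01·(-1, 3) = (-0.49, 1.97)
Step 2: at (-0.49, 1.97), ∇h = (-0.96, 2.96) → (-0.49, 1.97) − 0.01·(-0.96, 2.96) = (-0.4804, 1.9404)
Step 3: at (-0.4804, 1.9404), ∇h = (-0.9232, 2.92) → (-0.4804, 1.9404) − 0.01·(-0.9232, 2.92) = (-0.471168, 1.9112)
Step 4: at (-0.471168, 1.9112), ∇h = (-0.88928, 2.880064) → (-0.471168, 1.9112) − 0.01·(-0.88928, 2.880064) = (-0.4622752, 1.88239936)
∂h/∂y at (-0.4622752, 1.88239936) = 2.84024832

2.84024832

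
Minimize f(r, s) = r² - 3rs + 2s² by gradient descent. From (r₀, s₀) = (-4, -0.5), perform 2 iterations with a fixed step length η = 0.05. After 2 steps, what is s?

∇f = (2r - 3s, -3r + 4s)
(r₁, s₁) = (-4, -0.5) − 0.05·(-6.5, 10) = (-3.675, -1)
(r₂, s₂) = (-3.675, -1) − 0.05·(-4.35, 7.025) = (-3.4575, -1.35125)
s = -1.35125

-1.35125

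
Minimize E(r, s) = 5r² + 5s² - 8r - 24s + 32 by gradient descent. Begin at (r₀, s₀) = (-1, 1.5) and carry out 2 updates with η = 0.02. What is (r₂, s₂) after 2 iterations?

(-0.352, 1.824)

∇E = (10r - 8, 10s - 24)
(r₁, s₁) = (-1, 1.5) − 0.02·(-18, -9) = (-0.64, 1.68)
(r₂, s₂) = (-0.64, 1.68) − 0.02·(-14.4, -7.2) = (-0.352, 1.824)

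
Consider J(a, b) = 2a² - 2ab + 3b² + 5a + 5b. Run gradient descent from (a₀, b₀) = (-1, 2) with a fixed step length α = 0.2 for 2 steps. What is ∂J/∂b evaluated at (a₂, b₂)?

∇J = (4a - 2b + 5, -2a + 6b + 5)
Step 1: at (-1, 2), ∇J = (-3, 19) → (-1, 2) − 0.2·(-3, 19) = (-0.4, -1.8)
Step 2: at (-0.4, -1.8), ∇J = (7, -5) → (-0.4, -1.8) − 0.2·(7, -5) = (-1.8, -0.8)
∂J/∂b at (-1.8, -0.8) = 3.8

3.8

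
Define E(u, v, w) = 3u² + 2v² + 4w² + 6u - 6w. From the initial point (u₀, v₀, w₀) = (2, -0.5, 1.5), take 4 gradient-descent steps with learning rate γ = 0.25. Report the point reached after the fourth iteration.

(-0.8125, 0, 1.5)

∇E = (6u + 6, 4v, 8w - 6)
Step 1: at (2, -0.5, 1.5), ∇E = (18, -2, 6) → (2, -0.5, 1.5) − 0.25·(18, -2, 6) = (-2.5, 0, 0)
Step 2: at (-2.5, 0, 0), ∇E = (-9, 0, -6) → (-2.5, 0, 0) − 0.25·(-9, 0, -6) = (-0.25, 0, 1.5)
Step 3: at (-0.25, 0, 1.5), ∇E = (4.5, 0, 6) → (-0.25, 0, 1.5) − 0.25·(4.5, 0, 6) = (-1.375, 0, 0)
Step 4: at (-1.375, 0, 0), ∇E = (-2.25, 0, -6) → (-1.375, 0, 0) − 0.25·(-2.25, 0, -6) = (-0.8125, 0, 1.5)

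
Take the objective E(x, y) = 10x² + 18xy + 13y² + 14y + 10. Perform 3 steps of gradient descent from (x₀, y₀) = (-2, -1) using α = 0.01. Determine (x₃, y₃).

(-0.785464, -0.151576)

∇E = (20x + 18y, 18x + 26y + 14)
Step 1: at (-2, -1), ∇E = (-58, -48) → (-2, -1) − 0.01·(-58, -48) = (-1.42, -0.52)
Step 2: at (-1.42, -0.52), ∇E = (-37.76, -25.08) → (-1.42, -0.52) − 0.01·(-37.76, -25.08) = (-1.0424, -0.2692)
Step 3: at (-1.0424, -0.2692), ∇E = (-25.6936, -11.7624) → (-1.0424, -0.2692) − 0.01·(-25.6936, -11.7624) = (-0.785464, -0.151576)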